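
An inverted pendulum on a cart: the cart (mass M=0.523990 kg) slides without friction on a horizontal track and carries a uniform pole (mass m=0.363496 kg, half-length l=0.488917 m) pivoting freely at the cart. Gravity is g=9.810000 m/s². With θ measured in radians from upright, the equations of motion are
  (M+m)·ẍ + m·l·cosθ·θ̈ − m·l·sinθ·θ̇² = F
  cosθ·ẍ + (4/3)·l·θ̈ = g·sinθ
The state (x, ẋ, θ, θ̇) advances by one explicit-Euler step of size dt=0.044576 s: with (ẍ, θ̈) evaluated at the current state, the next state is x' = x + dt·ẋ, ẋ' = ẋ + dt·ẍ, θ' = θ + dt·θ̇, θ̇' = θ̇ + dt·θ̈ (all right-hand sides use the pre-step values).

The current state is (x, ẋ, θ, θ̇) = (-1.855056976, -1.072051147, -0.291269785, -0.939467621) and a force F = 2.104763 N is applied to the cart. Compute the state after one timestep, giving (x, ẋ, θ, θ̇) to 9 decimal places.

sinθ=-0.287168758, cosθ=0.957880005
temp = (F + m·l·θ̇²·sinθ)/(M+m) = (2.104763 + -0.045043860)/0.887486 = 2.320846909
θ̈ = (g·sinθ − cosθ·temp)/(l·(4/3 − m·cos²θ/(M+m))) = -10.766181873
ẍ = temp − m·l·θ̈·cosθ/(M+m) = 4.385970670
Euler: x'=-1.855056976+0.044576·-1.072051147=-1.902844728, ẋ'=-1.072051147+0.044576·4.385970670=-0.876542118
       θ'=-0.291269785+0.044576·-0.939467621=-0.333147494, θ̇'=-0.939467621+0.044576·-10.766181873=-1.419380944

(-1.902844728, -0.876542118, -0.333147494, -1.419380944)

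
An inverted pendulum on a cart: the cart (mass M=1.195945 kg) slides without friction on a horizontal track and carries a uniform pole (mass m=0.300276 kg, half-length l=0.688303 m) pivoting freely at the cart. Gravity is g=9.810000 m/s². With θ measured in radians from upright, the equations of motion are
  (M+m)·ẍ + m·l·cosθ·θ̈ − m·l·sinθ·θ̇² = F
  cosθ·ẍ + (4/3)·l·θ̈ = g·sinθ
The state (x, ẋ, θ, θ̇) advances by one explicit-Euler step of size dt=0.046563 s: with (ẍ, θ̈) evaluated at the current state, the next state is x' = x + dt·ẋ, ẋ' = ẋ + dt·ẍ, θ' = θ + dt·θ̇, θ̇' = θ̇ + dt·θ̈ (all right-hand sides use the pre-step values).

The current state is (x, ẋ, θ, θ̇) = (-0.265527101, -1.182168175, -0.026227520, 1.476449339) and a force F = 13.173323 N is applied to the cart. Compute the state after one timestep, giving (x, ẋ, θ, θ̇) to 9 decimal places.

sinθ=-0.026224513, cosθ=0.999656078
temp = (F + m·l·θ̇²·sinθ)/(M+m) = (13.173323 + -0.011815302)/1.496221 = 8.796499781
θ̈ = (g·sinθ − cosθ·temp)/(l·(4/3 − m·cos²θ/(M+m))) = -11.608017046
ẍ = temp − m·l·θ̈·cosθ/(M+m) = 10.399424722
Euler: x'=-0.265527101+0.046563·-1.182168175=-0.320572398, ẋ'=-1.182168175+0.046563·10.399424722=-0.697939762
       θ'=-0.026227520+0.046563·1.476449339=0.042520391, θ̇'=1.476449339+0.046563·-11.608017046=0.935945241

(-0.320572398, -0.697939762, 0.042520391, 0.935945241)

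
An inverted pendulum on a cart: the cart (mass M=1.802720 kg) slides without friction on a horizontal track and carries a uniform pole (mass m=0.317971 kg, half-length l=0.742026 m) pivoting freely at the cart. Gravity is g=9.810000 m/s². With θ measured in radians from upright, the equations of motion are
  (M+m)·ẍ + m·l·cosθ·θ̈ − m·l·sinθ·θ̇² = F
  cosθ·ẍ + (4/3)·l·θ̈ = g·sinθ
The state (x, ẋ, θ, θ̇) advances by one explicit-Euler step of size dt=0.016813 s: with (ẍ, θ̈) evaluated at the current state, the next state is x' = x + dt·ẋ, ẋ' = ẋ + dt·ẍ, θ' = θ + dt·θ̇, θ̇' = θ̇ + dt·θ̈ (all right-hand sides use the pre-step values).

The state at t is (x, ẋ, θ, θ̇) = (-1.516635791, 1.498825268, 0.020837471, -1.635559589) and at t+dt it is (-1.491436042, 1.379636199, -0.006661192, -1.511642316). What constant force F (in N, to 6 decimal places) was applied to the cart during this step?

F = -13.308348 N

ẍ = (ẋ'−ẋ)/dt = (1.379636199−1.498825268)/0.016813 = -7.089102
θ̈ = (θ̇'−θ̇)/dt = (-1.511642316−-1.635559589)/0.016813 = 7.370325
sinθ=0.020836, cosθ=0.999783
F = (M+m)·ẍ + m·l·cosθ·θ̈ − m·l·sinθ·θ̇² = -15.033794 + 1.738597 − 0.013151 = -13.308348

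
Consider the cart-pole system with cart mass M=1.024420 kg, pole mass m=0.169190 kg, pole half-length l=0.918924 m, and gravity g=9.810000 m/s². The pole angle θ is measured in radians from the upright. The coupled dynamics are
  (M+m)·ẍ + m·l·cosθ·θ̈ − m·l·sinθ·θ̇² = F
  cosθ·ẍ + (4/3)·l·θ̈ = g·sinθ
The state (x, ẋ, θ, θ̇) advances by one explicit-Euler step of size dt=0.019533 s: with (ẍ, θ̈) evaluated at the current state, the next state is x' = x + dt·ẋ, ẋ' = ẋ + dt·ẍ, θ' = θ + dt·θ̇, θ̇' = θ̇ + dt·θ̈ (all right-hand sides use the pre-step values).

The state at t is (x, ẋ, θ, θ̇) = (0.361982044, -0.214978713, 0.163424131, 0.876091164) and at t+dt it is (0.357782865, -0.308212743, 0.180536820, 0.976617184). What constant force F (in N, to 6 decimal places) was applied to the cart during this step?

ẍ = (ẋ'−ẋ)/dt = (-0.308212743−-0.214978713)/0.019533 = -4.773155
θ̈ = (θ̇'−θ̇)/dt = (0.976617184−0.876091164)/0.019533 = 5.146471
sinθ=0.162698, cosθ=0.986676
F = (M+m)·ẍ + m·l·cosθ·θ̈ − m·l·sinθ·θ̇² = -5.697285 + 0.789475 − 0.019415 = -4.927225

F = -4.927225 N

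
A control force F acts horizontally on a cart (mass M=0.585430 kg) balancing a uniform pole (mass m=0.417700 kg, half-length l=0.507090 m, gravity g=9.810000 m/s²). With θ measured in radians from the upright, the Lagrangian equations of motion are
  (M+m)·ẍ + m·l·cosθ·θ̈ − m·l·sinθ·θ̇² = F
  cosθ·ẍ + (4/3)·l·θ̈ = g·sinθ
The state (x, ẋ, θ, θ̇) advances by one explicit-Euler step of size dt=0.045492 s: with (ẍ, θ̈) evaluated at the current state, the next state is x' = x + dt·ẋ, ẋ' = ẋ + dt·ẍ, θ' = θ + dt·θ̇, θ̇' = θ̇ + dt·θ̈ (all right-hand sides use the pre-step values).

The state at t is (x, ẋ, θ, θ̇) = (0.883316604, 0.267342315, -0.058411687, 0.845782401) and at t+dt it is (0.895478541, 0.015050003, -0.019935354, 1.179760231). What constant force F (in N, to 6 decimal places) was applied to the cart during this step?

ẍ = (ẋ'−ẋ)/dt = (0.015050003−0.267342315)/0.045492 = -5.545861
θ̈ = (θ̇'−θ̇)/dt = (1.179760231−0.845782401)/0.045492 = 7.341463
sinθ=-0.058378, cosθ=0.998295
F = (M+m)·ẍ + m·l·cosθ·θ̈ − m·l·sinθ·θ̇² = -5.563220 + 1.552354 − -0.008845 = -4.002020

F = -4.002020 N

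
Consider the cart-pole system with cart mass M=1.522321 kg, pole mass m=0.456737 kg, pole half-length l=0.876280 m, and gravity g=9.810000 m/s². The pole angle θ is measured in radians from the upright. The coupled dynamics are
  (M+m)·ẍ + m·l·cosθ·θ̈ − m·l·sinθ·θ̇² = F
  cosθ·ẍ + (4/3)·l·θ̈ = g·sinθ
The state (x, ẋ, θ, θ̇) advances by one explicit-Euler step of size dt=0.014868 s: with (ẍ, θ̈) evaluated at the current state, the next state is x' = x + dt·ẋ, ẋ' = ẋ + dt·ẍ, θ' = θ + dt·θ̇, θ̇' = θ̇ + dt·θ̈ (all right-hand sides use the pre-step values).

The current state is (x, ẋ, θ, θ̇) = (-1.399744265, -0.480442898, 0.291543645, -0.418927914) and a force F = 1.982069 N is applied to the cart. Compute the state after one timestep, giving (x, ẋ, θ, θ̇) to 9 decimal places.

sinθ=0.287431072, cosθ=0.957801325
temp = (F + m·l·θ̇²·sinθ)/(M+m) = (1.982069 + 0.020189307)/1.979058 = 1.011722904
θ̈ = (g·sinθ − cosθ·temp)/(l·(4/3 − m·cos²θ/(M+m))) = 1.882964454
ẍ = temp − m·l·θ̈·cosθ/(M+m) = 0.646995725
Euler: x'=-1.399744265+0.014868·-0.480442898=-1.406887490, ẋ'=-0.480442898+0.014868·0.646995725=-0.470823366
       θ'=0.291543645+0.014868·-0.418927914=0.285315025, θ̇'=-0.418927914+0.014868·1.882964454=-0.390931999

(-1.406887490, -0.470823366, 0.285315025, -0.390931999)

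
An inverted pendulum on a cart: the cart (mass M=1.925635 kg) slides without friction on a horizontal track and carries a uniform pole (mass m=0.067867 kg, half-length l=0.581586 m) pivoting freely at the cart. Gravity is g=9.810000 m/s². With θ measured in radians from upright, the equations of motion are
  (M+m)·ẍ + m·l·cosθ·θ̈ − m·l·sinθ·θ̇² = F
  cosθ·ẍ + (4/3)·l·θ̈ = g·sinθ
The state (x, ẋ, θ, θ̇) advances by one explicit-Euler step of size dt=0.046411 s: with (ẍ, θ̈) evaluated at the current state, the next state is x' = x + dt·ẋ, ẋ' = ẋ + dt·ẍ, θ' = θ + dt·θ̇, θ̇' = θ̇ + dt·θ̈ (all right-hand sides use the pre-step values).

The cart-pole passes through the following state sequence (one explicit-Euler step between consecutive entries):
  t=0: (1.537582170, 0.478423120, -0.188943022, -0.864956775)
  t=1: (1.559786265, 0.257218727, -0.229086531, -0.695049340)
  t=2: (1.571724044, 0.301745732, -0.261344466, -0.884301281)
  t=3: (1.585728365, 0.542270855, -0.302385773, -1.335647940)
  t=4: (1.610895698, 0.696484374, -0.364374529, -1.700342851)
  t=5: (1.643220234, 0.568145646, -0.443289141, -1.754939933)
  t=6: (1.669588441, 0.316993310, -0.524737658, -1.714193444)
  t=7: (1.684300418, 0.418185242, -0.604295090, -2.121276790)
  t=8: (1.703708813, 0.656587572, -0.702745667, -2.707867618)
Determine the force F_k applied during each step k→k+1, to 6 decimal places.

F_0 = -9.353968 N
F_1 = 1.760163 N
F_2 = 9.968488 N
F_3 = 6.348852 N
F_4 = -5.515279 N
F_5 = -10.704359 N
F_6 = 4.104999 N
F_7 = 9.930542 N

step 0→1:
  ẍ = (ẋ'−ẋ)/dt = (0.257218727−0.478423120)/0.046411 = -4.766206
  θ̈ = (θ̇'−θ̇)/dt = (-0.695049340−-0.864956775)/0.046411 = 3.660930
  sinθ=-0.187821, cosθ=0.982203
  F = (M+m)·ẍ + m·l·cosθ·θ̈ − m·l·sinθ·θ̇² = -9.501441 + 0.141927 − -0.005546 = -9.353968
step 1→2:
  ẍ = (ẋ'−ẋ)/dt = (0.301745732−0.257218727)/0.046411 = 0.959406
  θ̈ = (θ̇'−θ̇)/dt = (-0.884301281−-0.695049340)/0.046411 = -4.077739
  sinθ=-0.227088, cosθ=0.973874
  F = (M+m)·ẍ + m·l·cosθ·θ̈ − m·l·sinθ·θ̇² = 1.912578 + -0.156745 − -0.004330 = 1.760163
step 2→3:
  ẍ = (ẋ'−ẋ)/dt = (0.542270855−0.301745732)/0.046411 = 5.182502
  θ̈ = (θ̇'−θ̇)/dt = (-1.335647940−-0.884301281)/0.046411 = -9.724993
  sinθ=-0.258380, cosθ=0.966043
  F = (M+m)·ẍ + m·l·cosθ·θ̈ − m·l·sinθ·θ̇² = 10.331329 + -0.370816 − -0.007975 = 9.968488
step 3→4:
  ẍ = (ẋ'−ẋ)/dt = (0.696484374−0.542270855)/0.046411 = 3.322779
  θ̈ = (θ̇'−θ̇)/dt = (-1.700342851−-1.335647940)/0.046411 = -7.857941
  sinθ=-0.297799, cosθ=0.954629
  F = (M+m)·ẍ + m·l·cosθ·θ̈ − m·l·sinθ·θ̇² = 6.623968 + -0.296085 − -0.020969 = 6.348852
step 4→5:
  ẍ = (ẋ'−ẋ)/dt = (0.568145646−0.696484374)/0.046411 = -2.765265
  θ̈ = (θ̇'−θ̇)/dt = (-1.754939933−-1.700342851)/0.046411 = -1.176382
  sinθ=-0.356365, cosθ=0.934347
  F = (M+m)·ẍ + m·l·cosθ·θ̈ − m·l·sinθ·θ̇² = -5.512562 + -0.043384 − -0.040667 = -5.515279
step 5→6:
  ẍ = (ẋ'−ẋ)/dt = (0.316993310−0.568145646)/0.046411 = -5.411483
  θ̈ = (θ̇'−θ̇)/dt = (-1.714193444−-1.754939933)/0.046411 = 0.877949
  sinθ=-0.428913, cosθ=0.903346
  F = (M+m)·ẍ + m·l·cosθ·θ̈ − m·l·sinθ·θ̇² = -10.787802 + 0.031304 − -0.052139 = -10.704359
step 6→7:
  ẍ = (ẋ'−ẋ)/dt = (0.418185242−0.316993310)/0.046411 = 2.180344
  θ̈ = (θ̇'−θ̇)/dt = (-2.121276790−-1.714193444)/0.046411 = -8.771269
  sinθ=-0.500986, cosθ=0.865455
  F = (M+m)·ẍ + m·l·cosθ·θ̈ − m·l·sinθ·θ̇² = 4.346520 + -0.299626 − -0.058106 = 4.104999
step 7→8:
  ẍ = (ẋ'−ẋ)/dt = (0.656587572−0.418185242)/0.046411 = 5.136763
  θ̈ = (θ̇'−θ̇)/dt = (-2.707867618−-2.121276790)/0.046411 = -12.639047
  sinθ=-0.568182, cosθ=0.822903
  F = (M+m)·ẍ + m·l·cosθ·θ̈ − m·l·sinθ·θ̇² = 10.240148 + -0.410521 − -0.100915 = 9.930542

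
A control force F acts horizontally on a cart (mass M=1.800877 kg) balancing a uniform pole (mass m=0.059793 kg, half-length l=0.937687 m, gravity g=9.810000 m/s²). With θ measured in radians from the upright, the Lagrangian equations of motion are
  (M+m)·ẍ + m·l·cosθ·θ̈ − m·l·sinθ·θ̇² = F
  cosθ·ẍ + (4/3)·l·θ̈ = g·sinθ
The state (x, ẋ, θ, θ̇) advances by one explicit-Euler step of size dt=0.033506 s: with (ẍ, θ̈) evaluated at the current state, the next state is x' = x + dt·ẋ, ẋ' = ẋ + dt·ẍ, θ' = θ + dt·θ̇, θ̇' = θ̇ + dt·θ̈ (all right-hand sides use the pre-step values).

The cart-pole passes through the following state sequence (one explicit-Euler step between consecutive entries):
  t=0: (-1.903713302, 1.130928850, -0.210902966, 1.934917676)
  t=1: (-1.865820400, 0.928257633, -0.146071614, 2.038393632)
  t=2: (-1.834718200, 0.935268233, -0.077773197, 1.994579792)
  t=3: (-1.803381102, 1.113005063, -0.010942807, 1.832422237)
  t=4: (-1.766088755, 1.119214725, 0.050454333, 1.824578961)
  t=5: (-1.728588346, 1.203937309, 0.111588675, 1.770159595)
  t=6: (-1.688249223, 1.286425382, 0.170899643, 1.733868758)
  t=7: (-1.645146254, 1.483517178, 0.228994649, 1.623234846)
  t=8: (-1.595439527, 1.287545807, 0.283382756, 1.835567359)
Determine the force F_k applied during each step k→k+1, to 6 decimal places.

step 0→1:
  ẍ = (ẋ'−ẋ)/dt = (0.928257633−1.130928850)/0.033506 = -6.048804
  θ̈ = (θ̇'−θ̇)/dt = (2.038393632−1.934917676)/0.033506 = 3.088281
  sinθ=-0.209343, cosθ=0.977842
  F = (M+m)·ẍ + m·l·cosθ·θ̈ − m·l·sinθ·θ̇² = -11.254828 + 0.169314 − -0.043943 = -11.041570
step 1→2:
  ẍ = (ẋ'−ẋ)/dt = (0.935268233−0.928257633)/0.033506 = 0.209234
  θ̈ = (θ̇'−θ̇)/dt = (1.994579792−2.038393632)/0.033506 = -1.307642
  sinθ=-0.145553, cosθ=0.989350
  F = (M+m)·ẍ + m·l·cosθ·θ̈ − m·l·sinθ·θ̇² = 0.389316 + -0.072535 − -0.033908 = 0.350689
step 2→3:
  ẍ = (ẋ'−ẋ)/dt = (1.113005063−0.935268233)/0.033506 = 5.304627
  θ̈ = (θ̇'−θ̇)/dt = (1.832422237−1.994579792)/0.033506 = -4.839657
  sinθ=-0.077695, cosθ=0.996977
  F = (M+m)·ẍ + m·l·cosθ·θ̈ − m·l·sinθ·θ̇² = 9.870160 + -0.270525 − -0.017330 = 9.616965
step 3→4:
  ẍ = (ẋ'−ẋ)/dt = (1.119214725−1.113005063)/0.033506 = 0.185330
  θ̈ = (θ̇'−θ̇)/dt = (1.824578961−1.832422237)/0.033506 = -0.234086
  sinθ=-0.010943, cosθ=0.999940
  F = (M+m)·ẍ + m·l·cosθ·θ̈ − m·l·sinθ·θ̇² = 0.344838 + -0.013124 − -0.002060 = 0.333774
step 4→5:
  ẍ = (ẋ'−ẋ)/dt = (1.203937309−1.119214725)/0.033506 = 2.528579
  θ̈ = (θ̇'−θ̇)/dt = (1.770159595−1.824578961)/0.033506 = -1.624168
  sinθ=0.050433, cosθ=0.998727
  F = (M+m)·ẍ + m·l·cosθ·θ̈ − m·l·sinθ·θ̇² = 4.704852 + -0.090947 − 0.009413 = 4.604492
step 5→6:
  ẍ = (ẋ'−ẋ)/dt = (1.286425382−1.203937309)/0.033506 = 2.461890
  θ̈ = (θ̇'−θ̇)/dt = (1.733868758−1.770159595)/0.033506 = -1.083115
  sinθ=0.111357, cosθ=0.993780
  F = (M+m)·ẍ + m·l·cosθ·θ̈ − m·l·sinθ·θ̇² = 4.580764 + -0.060349 − 0.019564 = 4.500851
step 6→7:
  ẍ = (ẋ'−ẋ)/dt = (1.483517178−1.286425382)/0.033506 = 5.882284
  θ̈ = (θ̇'−θ̇)/dt = (1.623234846−1.733868758)/0.033506 = -3.301913
  sinθ=0.170069, cosθ=0.985432
  F = (M+m)·ẍ + m·l·cosθ·θ̈ − m·l·sinθ·θ̇² = 10.944989 + -0.182432 − 0.028666 = 10.733891
step 7→8:
  ẍ = (ẋ'−ẋ)/dt = (1.287545807−1.483517178)/0.033506 = -5.848844
  θ̈ = (θ̇'−θ̇)/dt = (1.835567359−1.623234846)/0.033506 = 6.337149
  sinθ=0.226999, cosθ=0.973895
  F = (M+m)·ẍ + m·l·cosθ·θ̈ − m·l·sinθ·θ̇² = -10.882769 + 0.346030 − 0.033535 = -10.570273

F_0 = -11.041570 N
F_1 = 0.350689 N
F_2 = 9.616965 N
F_3 = 0.333774 N
F_4 = 4.604492 N
F_5 = 4.500851 N
F_6 = 10.733891 N
F_7 = -10.570273 N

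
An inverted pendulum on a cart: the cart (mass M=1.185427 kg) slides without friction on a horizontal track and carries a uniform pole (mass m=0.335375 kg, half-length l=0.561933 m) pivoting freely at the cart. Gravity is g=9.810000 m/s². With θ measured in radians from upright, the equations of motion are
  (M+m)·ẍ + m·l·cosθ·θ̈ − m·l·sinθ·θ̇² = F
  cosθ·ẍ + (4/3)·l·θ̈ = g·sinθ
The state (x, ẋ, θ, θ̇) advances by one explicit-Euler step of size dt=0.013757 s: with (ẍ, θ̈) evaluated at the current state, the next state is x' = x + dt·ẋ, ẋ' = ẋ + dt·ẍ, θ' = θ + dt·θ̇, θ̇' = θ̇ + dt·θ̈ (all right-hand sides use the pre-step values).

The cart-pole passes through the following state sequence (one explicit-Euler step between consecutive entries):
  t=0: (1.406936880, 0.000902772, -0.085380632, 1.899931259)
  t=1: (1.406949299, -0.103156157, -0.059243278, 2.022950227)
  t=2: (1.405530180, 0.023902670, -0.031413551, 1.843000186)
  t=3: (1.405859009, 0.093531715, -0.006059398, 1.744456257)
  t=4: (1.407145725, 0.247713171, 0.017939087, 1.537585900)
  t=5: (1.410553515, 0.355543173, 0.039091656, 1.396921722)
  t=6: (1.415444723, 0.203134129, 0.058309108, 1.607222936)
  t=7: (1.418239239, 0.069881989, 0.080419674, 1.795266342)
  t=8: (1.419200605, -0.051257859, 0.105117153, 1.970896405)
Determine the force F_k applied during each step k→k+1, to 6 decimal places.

step 0→1:
  ẍ = (ẋ'−ẋ)/dt = (-0.103156157−0.000902772)/0.013757 = -7.564071
  θ̈ = (θ̇'−θ̇)/dt = (2.022950227−1.899931259)/0.013757 = 8.942282
  sinθ=-0.085277, cosθ=0.996357
  F = (M+m)·ẍ + m·l·cosθ·θ̈ − m·l·sinθ·θ̇² = -11.503455 + 1.679108 − -0.058013 = -9.766334
step 1→2:
  ẍ = (ẋ'−ẋ)/dt = (0.023902670−-0.103156157)/0.013757 = 9.235940
  θ̈ = (θ̇'−θ̇)/dt = (1.843000186−2.022950227)/0.013757 = -13.080616
  sinθ=-0.059209, cosθ=0.998246
  F = (M+m)·ẍ + m·l·cosθ·θ̈ − m·l·sinθ·θ̇² = 14.046036 + -2.460826 − -0.045664 = 11.630874
step 2→3:
  ẍ = (ẋ'−ẋ)/dt = (0.093531715−0.023902670)/0.013757 = 5.061354
  θ̈ = (θ̇'−θ̇)/dt = (1.744456257−1.843000186)/0.013757 = -7.163185
  sinθ=-0.031408, cosθ=0.999507
  F = (M+m)·ẍ + m·l·cosθ·θ̈ − m·l·sinθ·θ̇² = 7.697317 + -1.349295 − -0.020105 = 6.368127
step 3→4:
  ẍ = (ẋ'−ẋ)/dt = (0.247713171−0.093531715)/0.013757 = 11.207491
  θ̈ = (θ̇'−θ̇)/dt = (1.537585900−1.744456257)/0.013757 = -15.037461
  sinθ=-0.006059, cosθ=0.999982
  F = (M+m)·ẍ + m·l·cosθ·θ̈ − m·l·sinθ·θ̇² = 17.044375 + -2.833882 − -0.003475 = 14.213968
step 4→5:
  ẍ = (ẋ'−ẋ)/dt = (0.355543173−0.247713171)/0.013757 = 7.838192
  θ̈ = (θ̇'−θ̇)/dt = (1.396921722−1.537585900)/0.013757 = -10.224917
  sinθ=0.017938, cosθ=0.999839
  F = (M+m)·ẍ + m·l·cosθ·θ̈ − m·l·sinθ·θ̇² = 11.920337 + -1.926660 − 0.007992 = 9.985685
step 5→6:
  ẍ = (ẋ'−ẋ)/dt = (0.203134129−0.355543173)/0.013757 = -11.078654
  θ̈ = (θ̇'−θ̇)/dt = (1.607222936−1.396921722)/0.013757 = 15.286851
  sinθ=0.039082, cosθ=0.999236
  F = (M+m)·ẍ + m·l·cosθ·θ̈ − m·l·sinθ·θ̇² = -16.848439 + 2.878733 − 0.014373 = -13.984079
step 6→7:
  ẍ = (ẋ'−ẋ)/dt = (0.069881989−0.203134129)/0.013757 = -9.686134
  θ̈ = (θ̇'−θ̇)/dt = (1.795266342−1.607222936)/0.013757 = 13.668925
  sinθ=0.058276, cosθ=0.998301
  F = (M+m)·ẍ + m·l·cosθ·θ̈ − m·l·sinθ·θ̇² = -14.730691 + 2.571644 − 0.028370 = -12.187417
step 7→8:
  ẍ = (ẋ'−ẋ)/dt = (-0.051257859−0.069881989)/0.013757 = -8.805688
  θ̈ = (θ̇'−θ̇)/dt = (1.970896405−1.795266342)/0.013757 = 12.766596
  sinθ=0.080333, cosθ=0.996768
  F = (M+m)·ẍ + m·l·cosθ·θ̈ − m·l·sinθ·θ̇² = -13.391708 + 2.398195 − 0.048794 = -11.042307

F_0 = -9.766334 N
F_1 = 11.630874 N
F_2 = 6.368127 N
F_3 = 14.213968 N
F_4 = 9.985685 N
F_5 = -13.984079 N
F_6 = -12.187417 N
F_7 = -11.042307 N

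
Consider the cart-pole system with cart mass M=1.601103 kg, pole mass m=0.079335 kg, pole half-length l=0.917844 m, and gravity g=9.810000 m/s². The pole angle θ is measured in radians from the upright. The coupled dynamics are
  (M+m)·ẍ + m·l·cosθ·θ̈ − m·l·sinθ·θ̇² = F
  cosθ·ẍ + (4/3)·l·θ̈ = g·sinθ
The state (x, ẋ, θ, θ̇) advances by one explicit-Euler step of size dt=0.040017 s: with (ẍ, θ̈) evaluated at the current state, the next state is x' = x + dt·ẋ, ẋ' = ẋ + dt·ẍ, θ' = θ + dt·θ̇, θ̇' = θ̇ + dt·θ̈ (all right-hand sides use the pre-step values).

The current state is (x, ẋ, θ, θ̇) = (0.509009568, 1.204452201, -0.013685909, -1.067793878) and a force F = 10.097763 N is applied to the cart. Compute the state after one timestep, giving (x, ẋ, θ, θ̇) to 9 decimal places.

(0.557208132, 1.453908925, -0.056415817, -1.276003956)

sinθ=-0.013685482, cosθ=0.999906349
temp = (F + m·l·θ̇²·sinθ)/(M+m) = (10.097763 + -0.001136236)/1.680438 = 6.008330426
θ̈ = (g·sinθ − cosθ·temp)/(l·(4/3 − m·cos²θ/(M+m))) = -5.203040657
ẍ = temp − m·l·θ̈·cosθ/(M+m) = 6.233768752
Euler: x'=0.509009568+0.040017·1.204452201=0.557208132, ẋ'=1.204452201+0.040017·6.233768752=1.453908925
       θ'=-0.013685909+0.040017·-1.067793878=-0.056415817, θ̇'=-1.067793878+0.040017·-5.203040657=-1.276003956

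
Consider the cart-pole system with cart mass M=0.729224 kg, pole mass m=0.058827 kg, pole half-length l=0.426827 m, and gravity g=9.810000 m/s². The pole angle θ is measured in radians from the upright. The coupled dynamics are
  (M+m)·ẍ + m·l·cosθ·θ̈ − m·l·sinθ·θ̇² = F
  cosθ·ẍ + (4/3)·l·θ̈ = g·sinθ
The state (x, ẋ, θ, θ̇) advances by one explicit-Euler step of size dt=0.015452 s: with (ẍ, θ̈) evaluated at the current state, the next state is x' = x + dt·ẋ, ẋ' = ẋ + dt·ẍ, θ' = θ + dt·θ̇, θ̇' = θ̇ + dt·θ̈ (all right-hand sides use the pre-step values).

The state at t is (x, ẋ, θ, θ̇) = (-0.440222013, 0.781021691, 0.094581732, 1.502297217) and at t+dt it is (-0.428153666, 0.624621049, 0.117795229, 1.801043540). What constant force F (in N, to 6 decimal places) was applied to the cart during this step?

F = -7.498492 N

ẍ = (ẋ'−ẋ)/dt = (0.624621049−0.781021691)/0.015452 = -10.121709
θ̈ = (θ̇'−θ̇)/dt = (1.801043540−1.502297217)/0.015452 = 19.333829
sinθ=0.094441, cosθ=0.995530
F = (M+m)·ẍ + m·l·cosθ·θ̈ − m·l·sinθ·θ̇² = -7.976423 + 0.483282 − 0.005352 = -7.498492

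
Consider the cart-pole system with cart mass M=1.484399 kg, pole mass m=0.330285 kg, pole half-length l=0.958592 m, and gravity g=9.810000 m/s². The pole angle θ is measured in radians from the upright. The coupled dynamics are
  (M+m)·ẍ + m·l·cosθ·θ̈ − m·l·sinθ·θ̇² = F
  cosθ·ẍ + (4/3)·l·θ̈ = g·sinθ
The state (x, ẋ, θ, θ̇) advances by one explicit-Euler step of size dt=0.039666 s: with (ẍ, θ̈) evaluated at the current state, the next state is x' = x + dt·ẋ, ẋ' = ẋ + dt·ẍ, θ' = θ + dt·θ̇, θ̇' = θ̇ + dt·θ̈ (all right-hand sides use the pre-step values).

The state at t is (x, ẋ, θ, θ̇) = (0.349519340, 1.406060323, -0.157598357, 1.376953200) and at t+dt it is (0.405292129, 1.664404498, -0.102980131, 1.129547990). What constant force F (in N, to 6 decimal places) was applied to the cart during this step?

F = 9.962947 N

ẍ = (ẋ'−ẋ)/dt = (1.664404498−1.406060323)/0.039666 = 6.512988
θ̈ = (θ̇'−θ̇)/dt = (1.129547990−1.376953200)/0.039666 = -6.237211
sinθ=-0.156947, cosθ=0.987607
F = (M+m)·ẍ + m·l·cosθ·θ̈ − m·l·sinθ·θ̇² = 11.819015 + -1.950281 − -0.094214 = 9.962947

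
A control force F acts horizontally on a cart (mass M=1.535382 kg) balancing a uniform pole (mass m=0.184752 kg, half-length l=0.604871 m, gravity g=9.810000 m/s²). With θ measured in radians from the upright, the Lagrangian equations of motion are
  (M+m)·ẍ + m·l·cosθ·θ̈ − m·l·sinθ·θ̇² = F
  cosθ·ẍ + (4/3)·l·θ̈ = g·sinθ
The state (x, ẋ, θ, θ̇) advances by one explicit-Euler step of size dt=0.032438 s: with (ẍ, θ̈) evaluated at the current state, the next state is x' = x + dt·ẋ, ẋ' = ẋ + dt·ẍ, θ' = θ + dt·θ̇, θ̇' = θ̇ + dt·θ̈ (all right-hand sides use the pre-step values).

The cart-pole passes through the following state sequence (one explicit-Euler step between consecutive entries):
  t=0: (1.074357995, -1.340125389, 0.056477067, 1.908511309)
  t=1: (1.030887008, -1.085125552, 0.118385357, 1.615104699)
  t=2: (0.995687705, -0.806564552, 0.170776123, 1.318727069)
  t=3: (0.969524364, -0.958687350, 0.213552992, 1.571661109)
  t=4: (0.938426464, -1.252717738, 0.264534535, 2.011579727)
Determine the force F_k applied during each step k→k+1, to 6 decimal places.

F_0 = 12.490053 N
F_1 = 13.723309 N
F_2 = -7.241151 N
F_3 = -14.169329 N

step 0→1:
  ẍ = (ẋ'−ẋ)/dt = (-1.085125552−-1.340125389)/0.032438 = 7.861145
  θ̈ = (θ̇'−θ̇)/dt = (1.615104699−1.908511309)/0.032438 = -9.045151
  sinθ=0.056447, cosθ=0.998406
  F = (M+m)·ẍ + m·l·cosθ·θ̈ − m·l·sinθ·θ̇² = 13.522224 + -1.009194 − 0.022976 = 12.490053
step 1→2:
  ẍ = (ẋ'−ẋ)/dt = (-0.806564552−-1.085125552)/0.032438 = 8.587490
  θ̈ = (θ̇'−θ̇)/dt = (1.318727069−1.615104699)/0.032438 = -9.136742
  sinθ=0.118109, cosθ=0.993001
  F = (M+m)·ẍ + m·l·cosθ·θ̈ − m·l·sinθ·θ̇² = 14.771633 + -1.013895 − 0.034430 = 13.723309
step 2→3:
  ẍ = (ẋ'−ẋ)/dt = (-0.958687350−-0.806564552)/0.032438 = -4.689648
  θ̈ = (θ̇'−θ̇)/dt = (1.571661109−1.318727069)/0.032438 = 7.797461
  sinθ=0.169947, cosθ=0.985453
  F = (M+m)·ẍ + m·l·cosθ·θ̈ − m·l·sinθ·θ̇² = -8.066823 + 0.858699 − 0.033028 = -7.241151
step 3→4:
  ẍ = (ẋ'−ẋ)/dt = (-1.252717738−-0.958687350)/0.032438 = -9.064381
  θ̈ = (θ̇'−θ̇)/dt = (2.011579727−1.571661109)/0.032438 = 13.561829
  sinθ=0.211934, cosθ=0.977284
  F = (M+m)·ẍ + m·l·cosθ·θ̈ − m·l·sinθ·θ̇² = -15.591950 + 1.481123 − 0.058502 = -14.169329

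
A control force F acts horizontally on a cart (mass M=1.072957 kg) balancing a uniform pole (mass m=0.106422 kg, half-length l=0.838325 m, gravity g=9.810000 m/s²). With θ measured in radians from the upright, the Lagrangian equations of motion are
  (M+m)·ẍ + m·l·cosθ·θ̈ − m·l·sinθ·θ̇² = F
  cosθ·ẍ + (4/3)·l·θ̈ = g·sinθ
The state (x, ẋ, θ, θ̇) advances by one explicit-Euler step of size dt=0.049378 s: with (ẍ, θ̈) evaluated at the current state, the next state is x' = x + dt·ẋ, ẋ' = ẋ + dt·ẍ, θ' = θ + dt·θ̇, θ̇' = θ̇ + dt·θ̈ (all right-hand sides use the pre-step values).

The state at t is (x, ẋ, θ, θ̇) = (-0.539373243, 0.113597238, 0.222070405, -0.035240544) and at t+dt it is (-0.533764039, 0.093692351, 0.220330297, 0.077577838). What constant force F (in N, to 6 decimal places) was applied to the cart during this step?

F = -0.276612 N

ẍ = (ẋ'−ẋ)/dt = (0.093692351−0.113597238)/0.049378 = -0.403112
θ̈ = (θ̇'−θ̇)/dt = (0.077577838−-0.035240544)/0.049378 = 2.284790
sinθ=0.220250, cosθ=0.975444
F = (M+m)·ẍ + m·l·cosθ·θ̈ − m·l·sinθ·θ̇² = -0.475422 + 0.198835 − 0.000024 = -0.276612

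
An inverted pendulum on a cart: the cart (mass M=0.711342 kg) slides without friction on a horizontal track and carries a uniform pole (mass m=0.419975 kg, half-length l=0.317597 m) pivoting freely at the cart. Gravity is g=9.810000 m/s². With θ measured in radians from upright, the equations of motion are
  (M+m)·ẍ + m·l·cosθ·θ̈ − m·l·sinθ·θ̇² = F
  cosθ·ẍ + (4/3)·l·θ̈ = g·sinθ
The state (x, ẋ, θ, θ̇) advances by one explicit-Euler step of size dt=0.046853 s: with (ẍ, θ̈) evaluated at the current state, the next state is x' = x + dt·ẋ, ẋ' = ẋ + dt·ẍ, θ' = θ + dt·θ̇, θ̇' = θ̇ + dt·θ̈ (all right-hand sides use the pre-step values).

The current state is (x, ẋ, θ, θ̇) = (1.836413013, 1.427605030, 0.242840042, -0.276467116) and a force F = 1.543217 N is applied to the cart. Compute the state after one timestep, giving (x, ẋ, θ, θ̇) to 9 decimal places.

(1.903300591, 1.473891379, 0.229886728, -0.121567954)

sinθ=0.240460305, cosθ=0.970658973
temp = (F + m·l·θ̇²·sinθ)/(M+m) = (1.543217 + 0.002451490)/1.131317 = 1.366255868
θ̈ = (g·sinθ − cosθ·temp)/(l·(4/3 − m·cos²θ/(M+m))) = 3.306067105
ẍ = temp − m·l·θ̈·cosθ/(M+m) = 0.987905767
Euler: x'=1.836413013+0.046853·1.427605030=1.903300591, ẋ'=1.427605030+0.046853·0.987905767=1.473891379
       θ'=0.242840042+0.046853·-0.276467116=0.229886728, θ̇'=-0.276467116+0.046853·3.306067105=-0.121567954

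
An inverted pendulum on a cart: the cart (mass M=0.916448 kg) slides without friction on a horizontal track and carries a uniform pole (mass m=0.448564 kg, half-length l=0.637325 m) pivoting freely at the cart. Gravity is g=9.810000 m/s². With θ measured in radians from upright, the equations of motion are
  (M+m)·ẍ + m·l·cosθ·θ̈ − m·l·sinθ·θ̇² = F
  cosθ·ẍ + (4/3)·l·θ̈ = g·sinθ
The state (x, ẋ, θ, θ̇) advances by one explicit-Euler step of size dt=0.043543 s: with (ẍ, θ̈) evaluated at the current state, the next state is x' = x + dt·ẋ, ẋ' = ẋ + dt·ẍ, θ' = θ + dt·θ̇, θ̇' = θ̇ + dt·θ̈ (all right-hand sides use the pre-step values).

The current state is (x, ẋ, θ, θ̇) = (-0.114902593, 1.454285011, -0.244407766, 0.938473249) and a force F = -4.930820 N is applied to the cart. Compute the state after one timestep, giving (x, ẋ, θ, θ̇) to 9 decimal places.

sinθ=-0.241981734, cosθ=0.970280805
temp = (F + m·l·θ̇²·sinθ)/(M+m) = (-4.930820 + -0.060927274)/1.365012 = -3.656925561
θ̈ = (g·sinθ − cosθ·temp)/(l·(4/3 − m·cos²θ/(M+m))) = 1.799589751
ẍ = temp − m·l·θ̈·cosθ/(M+m) = -4.022621260
Euler: x'=-0.114902593+0.043543·1.454285011=-0.051578661, ẋ'=1.454285011+0.043543·-4.022621260=1.279128013
       θ'=-0.244407766+0.043543·0.938473249=-0.203543825, θ̇'=0.938473249+0.043543·1.799589751=1.016832786

(-0.051578661, 1.279128013, -0.203543825, 1.016832786)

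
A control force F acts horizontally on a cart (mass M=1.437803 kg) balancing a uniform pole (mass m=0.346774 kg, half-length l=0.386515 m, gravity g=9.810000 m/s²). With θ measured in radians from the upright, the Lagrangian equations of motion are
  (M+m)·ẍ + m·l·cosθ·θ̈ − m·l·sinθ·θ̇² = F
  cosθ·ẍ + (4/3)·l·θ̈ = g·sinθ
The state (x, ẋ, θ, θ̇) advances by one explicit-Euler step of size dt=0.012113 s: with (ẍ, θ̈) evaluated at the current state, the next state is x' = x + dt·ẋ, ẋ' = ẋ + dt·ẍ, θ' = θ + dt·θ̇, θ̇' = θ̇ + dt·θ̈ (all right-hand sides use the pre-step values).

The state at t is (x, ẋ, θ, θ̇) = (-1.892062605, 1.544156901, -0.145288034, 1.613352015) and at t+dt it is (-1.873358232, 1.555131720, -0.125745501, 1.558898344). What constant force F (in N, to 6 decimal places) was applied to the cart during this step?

F = 1.071206 N

ẍ = (ẋ'−ẋ)/dt = (1.555131720−1.544156901)/0.012113 = 0.906036
θ̈ = (θ̇'−θ̇)/dt = (1.558898344−1.613352015)/0.012113 = -4.495474
sinθ=-0.144777, cosθ=0.989464
F = (M+m)·ẍ + m·l·cosθ·θ̈ − m·l·sinθ·θ̇² = 1.616892 + -0.596195 − -0.050509 = 1.071206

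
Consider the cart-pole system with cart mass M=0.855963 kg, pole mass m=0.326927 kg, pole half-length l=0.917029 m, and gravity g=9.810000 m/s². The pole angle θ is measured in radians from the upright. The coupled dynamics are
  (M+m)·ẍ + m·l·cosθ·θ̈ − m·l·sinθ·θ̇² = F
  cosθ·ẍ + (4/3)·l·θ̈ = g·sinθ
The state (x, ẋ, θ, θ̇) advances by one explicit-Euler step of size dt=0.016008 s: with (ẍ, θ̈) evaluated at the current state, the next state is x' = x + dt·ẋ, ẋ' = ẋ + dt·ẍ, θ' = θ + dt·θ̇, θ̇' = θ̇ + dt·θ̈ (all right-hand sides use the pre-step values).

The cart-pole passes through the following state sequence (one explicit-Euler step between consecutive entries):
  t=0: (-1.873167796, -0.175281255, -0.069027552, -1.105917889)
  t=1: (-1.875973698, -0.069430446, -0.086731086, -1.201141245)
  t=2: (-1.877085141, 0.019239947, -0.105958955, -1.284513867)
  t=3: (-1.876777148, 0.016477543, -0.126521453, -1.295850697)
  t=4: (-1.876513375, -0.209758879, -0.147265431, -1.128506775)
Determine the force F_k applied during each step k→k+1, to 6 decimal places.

F_0 = 6.067878 N
F_1 = 5.034096 N
F_2 = -0.362936 N
F_3 = -13.544911 N

step 0→1:
  ẍ = (ẋ'−ẋ)/dt = (-0.069430446−-0.175281255)/0.016008 = 6.612369
  θ̈ = (θ̇'−θ̇)/dt = (-1.201141245−-1.105917889)/0.016008 = -5.948486
  sinθ=-0.068973, cosθ=0.997619
  F = (M+m)·ẍ + m·l·cosθ·θ̈ − m·l·sinθ·θ̇² = 7.821706 + -1.779118 − -0.025290 = 6.067878
step 1→2:
  ẍ = (ẋ'−ẋ)/dt = (0.019239947−-0.069430446)/0.016008 = 5.539130
  θ̈ = (θ̇'−θ̇)/dt = (-1.284513867−-1.201141245)/0.016008 = -5.208185
  sinθ=-0.086622, cosθ=0.996241
  F = (M+m)·ẍ + m·l·cosθ·θ̈ − m·l·sinθ·θ̇² = 6.552181 + -1.555553 − -0.037467 = 5.034096
step 2→3:
  ẍ = (ẋ'−ẋ)/dt = (0.016477543−0.019239947)/0.016008 = -0.172564
  θ̈ = (θ̇'−θ̇)/dt = (-1.295850697−-1.284513867)/0.016008 = -0.708198
  sinθ=-0.105761, cosθ=0.994392
  F = (M+m)·ẍ + m·l·cosθ·θ̈ − m·l·sinθ·θ̇² = -0.204124 + -0.211128 − -0.052316 = -0.362936
step 3→4:
  ẍ = (ẋ'−ẋ)/dt = (-0.209758879−0.016477543)/0.016008 = -14.132710
  θ̈ = (θ̇'−θ̇)/dt = (-1.128506775−-1.295850697)/0.016008 = 10.453768
  sinθ=-0.126184, cosθ=0.992007
  F = (M+m)·ẍ + m·l·cosθ·θ̈ − m·l·sinθ·θ̇² = -16.717441 + 3.109005 − -0.063526 = -13.544911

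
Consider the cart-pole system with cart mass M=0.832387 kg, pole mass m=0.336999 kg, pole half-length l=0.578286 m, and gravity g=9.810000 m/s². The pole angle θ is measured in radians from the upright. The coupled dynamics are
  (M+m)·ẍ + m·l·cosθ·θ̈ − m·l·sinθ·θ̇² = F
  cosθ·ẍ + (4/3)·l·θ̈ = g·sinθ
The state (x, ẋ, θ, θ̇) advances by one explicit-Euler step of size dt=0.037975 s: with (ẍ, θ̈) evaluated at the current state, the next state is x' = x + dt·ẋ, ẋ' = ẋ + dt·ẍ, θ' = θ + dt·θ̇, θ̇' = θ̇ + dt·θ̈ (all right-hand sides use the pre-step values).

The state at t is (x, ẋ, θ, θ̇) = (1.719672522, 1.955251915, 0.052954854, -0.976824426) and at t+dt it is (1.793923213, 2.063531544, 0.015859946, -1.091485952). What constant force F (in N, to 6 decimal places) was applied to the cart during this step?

ẍ = (ẋ'−ẋ)/dt = (2.063531544−1.955251915)/0.037975 = 2.851340
θ̈ = (θ̇'−θ̇)/dt = (-1.091485952−-0.976824426)/0.037975 = -3.019395
sinθ=0.052930, cosθ=0.998598
F = (M+m)·ẍ + m·l·cosθ·θ̈ − m·l·sinθ·θ̇² = 3.334317 + -0.587600 − 0.009843 = 2.736874

F = 2.736874 N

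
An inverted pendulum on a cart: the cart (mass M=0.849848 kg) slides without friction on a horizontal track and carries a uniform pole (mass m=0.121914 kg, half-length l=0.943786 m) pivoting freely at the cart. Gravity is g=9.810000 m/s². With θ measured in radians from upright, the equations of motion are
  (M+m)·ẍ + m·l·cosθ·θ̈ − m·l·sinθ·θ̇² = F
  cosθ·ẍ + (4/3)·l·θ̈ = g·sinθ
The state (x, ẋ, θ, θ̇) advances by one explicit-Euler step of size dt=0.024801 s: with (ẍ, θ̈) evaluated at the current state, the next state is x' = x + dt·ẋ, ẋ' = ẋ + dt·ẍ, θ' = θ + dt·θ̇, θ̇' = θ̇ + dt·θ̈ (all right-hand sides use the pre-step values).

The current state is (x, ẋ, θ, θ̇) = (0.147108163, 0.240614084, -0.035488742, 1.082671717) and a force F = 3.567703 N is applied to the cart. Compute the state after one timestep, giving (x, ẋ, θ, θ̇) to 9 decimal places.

sinθ=-0.035481293, cosθ=0.999370341
temp = (F + m·l·θ̇²·sinθ)/(M+m) = (3.567703 + -0.004785421)/0.971762 = 3.666450817
θ̈ = (g·sinθ − cosθ·temp)/(l·(4/3 − m·cos²θ/(M+m))) = -3.519096213
ẍ = temp − m·l·θ̈·cosθ/(M+m) = 4.082864313
Euler: x'=0.147108163+0.024801·0.240614084=0.153075633, ẋ'=0.240614084+0.024801·4.082864313=0.341873202
       θ'=-0.035488742+0.024801·1.082671717=-0.008637401, θ̇'=1.082671717+0.024801·-3.519096213=0.995394612

(0.153075633, 0.341873202, -0.008637401, 0.995394612)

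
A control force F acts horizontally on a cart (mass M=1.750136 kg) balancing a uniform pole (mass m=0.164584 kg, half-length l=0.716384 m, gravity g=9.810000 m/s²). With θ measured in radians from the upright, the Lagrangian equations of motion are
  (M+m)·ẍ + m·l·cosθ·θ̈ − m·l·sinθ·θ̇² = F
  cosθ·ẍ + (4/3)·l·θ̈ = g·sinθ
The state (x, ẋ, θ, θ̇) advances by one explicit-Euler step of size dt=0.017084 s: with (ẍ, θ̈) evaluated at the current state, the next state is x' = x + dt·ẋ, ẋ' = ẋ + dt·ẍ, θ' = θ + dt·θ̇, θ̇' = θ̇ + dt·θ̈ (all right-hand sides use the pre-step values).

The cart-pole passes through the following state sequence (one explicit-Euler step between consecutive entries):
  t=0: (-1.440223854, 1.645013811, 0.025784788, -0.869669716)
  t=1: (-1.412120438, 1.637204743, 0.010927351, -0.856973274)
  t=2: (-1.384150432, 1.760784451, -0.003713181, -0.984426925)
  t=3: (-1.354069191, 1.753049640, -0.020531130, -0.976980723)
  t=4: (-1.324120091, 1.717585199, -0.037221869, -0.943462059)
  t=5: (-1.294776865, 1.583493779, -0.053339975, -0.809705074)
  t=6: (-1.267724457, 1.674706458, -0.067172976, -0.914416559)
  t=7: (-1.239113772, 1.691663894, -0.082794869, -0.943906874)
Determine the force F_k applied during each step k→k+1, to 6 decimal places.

F_0 = -0.789919 N
F_1 = 12.969902 N
F_2 = -0.815079 N
F_3 = -3.741150 N
F_4 = -14.102146 N
F_5 = 9.505307 N
F_6 = 1.704084 N

step 0→1:
  ẍ = (ẋ'−ẋ)/dt = (1.637204743−1.645013811)/0.017084 = -0.457098
  θ̈ = (θ̇'−θ̇)/dt = (-0.856973274−-0.869669716)/0.017084 = 0.743177
  sinθ=0.025782, cosθ=0.999668
  F = (M+m)·ẍ + m·l·cosθ·θ̈ − m·l·sinθ·θ̇² = -0.875215 + 0.087595 − 0.002299 = -0.789919
step 1→2:
  ẍ = (ẋ'−ẋ)/dt = (1.760784451−1.637204743)/0.017084 = 7.233652
  θ̈ = (θ̇'−θ̇)/dt = (-0.984426925−-0.856973274)/0.017084 = -7.460410
  sinθ=0.010927, cosθ=0.999940
  F = (M+m)·ẍ + m·l·cosθ·θ̈ − m·l·sinθ·θ̇² = 13.850418 + -0.879570 − 0.000946 = 12.969902
step 2→3:
  ẍ = (ẋ'−ẋ)/dt = (1.753049640−1.760784451)/0.017084 = -0.452752
  θ̈ = (θ̇'−θ̇)/dt = (-0.976980723−-0.984426925)/0.017084 = 0.435858
  sinθ=-0.003713, cosθ=0.999993
  F = (M+m)·ẍ + m·l·cosθ·θ̈ − m·l·sinθ·θ̇² = -0.866893 + 0.051390 − -0.000424 = -0.815079
step 3→4:
  ẍ = (ẋ'−ẋ)/dt = (1.717585199−1.753049640)/0.017084 = -2.075886
  θ̈ = (θ̇'−θ̇)/dt = (-0.943462059−-0.976980723)/0.017084 = 1.961992
  sinθ=-0.020530, cosθ=0.999789
  F = (M+m)·ẍ + m·l·cosθ·θ̈ − m·l·sinθ·θ̇² = -3.974741 + 0.231281 − -0.002310 = -3.741150
step 4→5:
  ẍ = (ẋ'−ẋ)/dt = (1.583493779−1.717585199)/0.017084 = -7.848948
  θ̈ = (θ̇'−θ̇)/dt = (-0.809705074−-0.943462059)/0.017084 = 7.829372
  sinθ=-0.037213, cosθ=0.999307
  F = (M+m)·ẍ + m·l·cosθ·θ̈ − m·l·sinθ·θ̇² = -15.028537 + 0.922485 − -0.003906 = -14.102146
step 5→6:
  ẍ = (ẋ'−ẋ)/dt = (1.674706458−1.583493779)/0.017084 = 5.339070
  θ̈ = (θ̇'−θ̇)/dt = (-0.914416559−-0.809705074)/0.017084 = -6.129214
  sinθ=-0.053315, cosθ=0.998578
  F = (M+m)·ẍ + m·l·cosθ·θ̈ − m·l·sinθ·θ̇² = 10.222825 + -0.721639 − -0.004121 = 9.505307
step 6→7:
  ẍ = (ẋ'−ẋ)/dt = (1.691663894−1.674706458)/0.017084 = 0.992592
  θ̈ = (θ̇'−θ̇)/dt = (-0.943906874−-0.914416559)/0.017084 = -1.726195
  sinθ=-0.067122, cosθ=0.997745
  F = (M+m)·ẍ + m·l·cosθ·θ̈ − m·l·sinθ·θ̇² = 1.900535 + -0.203069 − -0.006617 = 1.704084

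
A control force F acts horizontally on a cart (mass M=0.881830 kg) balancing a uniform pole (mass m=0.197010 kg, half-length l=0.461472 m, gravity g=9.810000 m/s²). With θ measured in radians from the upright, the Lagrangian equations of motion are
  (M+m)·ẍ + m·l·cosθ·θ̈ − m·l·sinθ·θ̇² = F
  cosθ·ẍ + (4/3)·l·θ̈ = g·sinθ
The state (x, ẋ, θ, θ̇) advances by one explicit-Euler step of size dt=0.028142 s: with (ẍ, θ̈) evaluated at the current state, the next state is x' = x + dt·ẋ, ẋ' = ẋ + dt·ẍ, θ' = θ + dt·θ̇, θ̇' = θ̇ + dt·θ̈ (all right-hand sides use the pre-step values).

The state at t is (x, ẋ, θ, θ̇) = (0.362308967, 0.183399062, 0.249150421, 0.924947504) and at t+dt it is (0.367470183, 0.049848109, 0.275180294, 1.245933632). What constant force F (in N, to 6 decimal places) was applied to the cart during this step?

ẍ = (ẋ'−ẋ)/dt = (0.049848109−0.183399062)/0.028142 = -4.745610
θ̈ = (θ̇'−θ̇)/dt = (1.245933632−0.924947504)/0.028142 = 11.405946
sinθ=0.246581, cosθ=0.969122
F = (M+m)·ẍ + m·l·cosθ·θ̈ − m·l·sinθ·θ̇² = -5.119754 + 1.004948 − 0.019179 = -4.133985

F = -4.133985 N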